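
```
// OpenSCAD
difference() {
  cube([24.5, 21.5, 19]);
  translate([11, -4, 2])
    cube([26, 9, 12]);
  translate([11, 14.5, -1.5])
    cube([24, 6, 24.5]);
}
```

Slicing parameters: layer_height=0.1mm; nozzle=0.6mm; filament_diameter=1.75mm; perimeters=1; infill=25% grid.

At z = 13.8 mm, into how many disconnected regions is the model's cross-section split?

At z = 13.8 mm: the 24.5×21.5 cube contributes its full rectangle; the 26×9 cube at (11, -4) contributes its full rectangle; the cube at (11, 14.5) is present — its section is the full 24×6 rectangle; Taking the first minus the rest: starting from the 24.5×21.5 cube, the 26×9 cube at (11, -4) partially overlaps it — only the 67.50 mm² overlap (of its 234.00 mm²) is removed, clipping the outline; the 24×6 cube at (11, 14.5) partially overlaps it — only the 81.00 mm² overlap (of its 144.00 mm²) is removed, clipping the outline — 1 connected region. The result has 1 disconnected region.

1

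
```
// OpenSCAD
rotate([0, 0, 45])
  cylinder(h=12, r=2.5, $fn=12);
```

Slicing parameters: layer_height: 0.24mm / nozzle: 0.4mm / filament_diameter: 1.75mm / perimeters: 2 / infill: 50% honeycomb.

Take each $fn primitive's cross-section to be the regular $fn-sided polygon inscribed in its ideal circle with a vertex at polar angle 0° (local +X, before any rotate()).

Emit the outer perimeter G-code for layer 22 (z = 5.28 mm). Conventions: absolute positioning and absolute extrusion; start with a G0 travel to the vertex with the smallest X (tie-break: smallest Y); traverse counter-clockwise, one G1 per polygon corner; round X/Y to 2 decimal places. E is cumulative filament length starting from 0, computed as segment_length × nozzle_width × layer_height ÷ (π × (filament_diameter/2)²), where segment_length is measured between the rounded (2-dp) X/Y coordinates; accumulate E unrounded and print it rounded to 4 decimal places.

At z = 5.28 mm: the r=2.5 cylinder contributes a regular 12-gon of circumradius 2.5; (rotated 45° about Z; rotation is an isometry so areas/perimeters/island counts are preserved). The outline is a single polygon with 12 vertices. Extrusion per mm of travel: 0.4 × 0.24 / (π × 0.875²) = 0.039912. Accumulating E over each segment gives final E = 0.6194.

G0 X-2.41 Y-0.65 Z5.28
G1 X-1.77 Y-1.77 E0.0515
G1 X-0.65 Y-2.41 E0.1030
G1 X0.65 Y-2.41 E0.1549
G1 X1.77 Y-1.77 E0.2063
G1 X2.41 Y-0.65 E0.2578
G1 X2.41 Y0.65 E0.3097
G1 X1.77 Y1.77 E0.3612
G1 X0.65 Y2.41 E0.4127
G1 X-0.65 Y2.41 E0.4646
G1 X-1.77 Y1.77 E0.5161
G1 X-2.41 Y0.65 E0.5675
G1 X-2.41 Y-0.65 E0.6194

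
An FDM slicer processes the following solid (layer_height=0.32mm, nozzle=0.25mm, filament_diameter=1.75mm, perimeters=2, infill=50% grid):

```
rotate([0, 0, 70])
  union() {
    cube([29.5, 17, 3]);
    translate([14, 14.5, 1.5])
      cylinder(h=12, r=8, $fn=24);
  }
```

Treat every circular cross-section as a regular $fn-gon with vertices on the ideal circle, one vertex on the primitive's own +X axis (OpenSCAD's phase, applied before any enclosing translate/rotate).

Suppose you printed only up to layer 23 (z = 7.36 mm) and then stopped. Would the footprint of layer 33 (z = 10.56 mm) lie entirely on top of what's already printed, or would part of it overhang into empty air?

Compare the two slices. At z = 7.36: the cube is not intersected at this z (z outside [0, 3]); the r=8 cylinder at (14, 14.5) contributes a regular 24-gon of circumradius 8 (area = (24/2)·8.000²·sin(360°/24) = 198.77 mm²); Merging all regions: only the r=8 cylinder at (14, 14.5) is present, so the union is just that shape — area = 198.77 mm²; (whole slice rotated 70° about Z — lengths, areas and connectivity unchanged). At z = 10.56: the cube does not reach this height (z outside [0, 3]); the r=8 cylinder at (14, 14.5) gives a regular 24-gon of circumradius 8 (constant along its height) (area = (24/2)·8.000²·sin(360°/24) = 198.77 mm²); Taking the union: only the r=8 cylinder at (14, 14.5) is present, so the union is just that shape — area = 198.77 mm²; (rotated 70° about Z; rotation is an isometry so areas/perimeters/island counts are preserved). Checking containment: the cross-section at z = 10.56 is a subset of the cross-section at z = 7.36.

entirely on top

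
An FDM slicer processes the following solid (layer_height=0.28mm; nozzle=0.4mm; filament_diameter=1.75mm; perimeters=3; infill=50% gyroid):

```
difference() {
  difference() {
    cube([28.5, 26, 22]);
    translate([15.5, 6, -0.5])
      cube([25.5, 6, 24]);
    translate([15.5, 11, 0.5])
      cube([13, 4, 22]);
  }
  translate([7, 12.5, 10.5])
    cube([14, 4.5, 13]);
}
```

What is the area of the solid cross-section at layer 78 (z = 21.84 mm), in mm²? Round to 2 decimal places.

574.75 mm²

At z = 21.84 mm: the cube is present — its section is the full 28.5×26 rectangle (area 741.00 mm²); the 25.5×6 cube at (15.5, 6) contributes its full rectangle (area 153.00 mm²); the cube at (15.5, 11) (footprint 13×4) is included at this height (area 52.00 mm²); After the difference (first − rest): starting from the 28.5×26 cube (741.00 mm²), the 25.5×6 cube at (15.5, 6) partially overlaps it — only the 78.00 mm² overlap (of its 153.00 mm²) is removed, clipping the outline; the 13×4 cube at (15.5, 11) partially overlaps it — only the 39.00 mm² overlap (of its 52.00 mm²) is removed, clipping the outline — area = 624.00 mm²; the cube at (7, 12.5) (footprint 14×4.5) is included at this height (area 63.00 mm²); After the difference (first − rest): starting from the result so far (624.00 mm²), the 14×4.5 cube at (7, 12.5) partially overlaps it — only the 49.25 mm² overlap (of its 63.00 mm²) is removed, clipping the outline — area = 574.75 mm². Overall, the cross-section is a single solid region. Net area = 574.75 mm².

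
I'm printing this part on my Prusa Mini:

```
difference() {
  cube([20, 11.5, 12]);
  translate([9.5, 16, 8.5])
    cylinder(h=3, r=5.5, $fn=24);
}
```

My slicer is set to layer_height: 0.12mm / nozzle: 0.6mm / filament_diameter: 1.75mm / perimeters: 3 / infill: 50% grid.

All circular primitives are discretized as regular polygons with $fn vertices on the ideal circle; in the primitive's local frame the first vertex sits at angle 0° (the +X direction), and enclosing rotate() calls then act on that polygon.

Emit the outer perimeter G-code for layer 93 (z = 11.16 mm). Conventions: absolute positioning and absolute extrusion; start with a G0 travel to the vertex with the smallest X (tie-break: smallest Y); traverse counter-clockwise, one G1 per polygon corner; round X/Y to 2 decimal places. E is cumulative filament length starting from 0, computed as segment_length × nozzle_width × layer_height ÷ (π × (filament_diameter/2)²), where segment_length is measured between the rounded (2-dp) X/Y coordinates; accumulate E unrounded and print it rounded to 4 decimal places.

G0 X0.00 Y0.00 Z11.16
G1 X20.00 Y0.00 E0.5987
G1 X20.00 Y11.50 E0.9429
G1 X12.59 Y11.50 E1.1647
G1 X12.25 Y11.24 E1.1775
G1 X10.92 Y10.69 E1.2206
G1 X9.50 Y10.50 E1.2635
G1 X8.08 Y10.69 E1.3064
G1 X6.75 Y11.24 E1.3495
G1 X6.41 Y11.50 E1.3623
G1 X0.00 Y11.50 E1.5542
G1 X0.00 Y0.00 E1.8984

At z = 11.16 mm: the cube (footprint 20×11.5) is included at this height; the cylinder at (9.5, 16): section is a regular 24-gon, circumradius r=5.5; After the difference (first − rest): starting from the 20×11.5 cube, the r=5.5 cylinder at (9.5, 16) partially overlaps it — only the 4.10 mm² overlap (of its 93.95 mm²) is removed, clipping the outline — 1 connected region. The outline is a single polygon with 11 vertices. Extrusion per mm of travel: 0.6 × 0.12 / (π × 0.875²) = 0.029934. Accumulating E over each segment gives final E = 1.8984.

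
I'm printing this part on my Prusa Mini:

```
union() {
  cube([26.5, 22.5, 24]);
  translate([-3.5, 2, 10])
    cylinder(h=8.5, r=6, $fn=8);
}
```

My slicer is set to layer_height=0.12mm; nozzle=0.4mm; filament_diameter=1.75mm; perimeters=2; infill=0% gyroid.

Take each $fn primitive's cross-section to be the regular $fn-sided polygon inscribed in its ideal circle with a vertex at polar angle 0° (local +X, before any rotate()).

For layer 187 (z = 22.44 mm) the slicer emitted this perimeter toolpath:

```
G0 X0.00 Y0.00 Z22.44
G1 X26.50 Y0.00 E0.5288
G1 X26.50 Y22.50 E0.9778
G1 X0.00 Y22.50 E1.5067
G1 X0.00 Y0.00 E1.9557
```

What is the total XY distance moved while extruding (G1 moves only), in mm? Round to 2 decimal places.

98.00 mm

Sum the Euclidean lengths of each G1 segment: total = 98.00 mm.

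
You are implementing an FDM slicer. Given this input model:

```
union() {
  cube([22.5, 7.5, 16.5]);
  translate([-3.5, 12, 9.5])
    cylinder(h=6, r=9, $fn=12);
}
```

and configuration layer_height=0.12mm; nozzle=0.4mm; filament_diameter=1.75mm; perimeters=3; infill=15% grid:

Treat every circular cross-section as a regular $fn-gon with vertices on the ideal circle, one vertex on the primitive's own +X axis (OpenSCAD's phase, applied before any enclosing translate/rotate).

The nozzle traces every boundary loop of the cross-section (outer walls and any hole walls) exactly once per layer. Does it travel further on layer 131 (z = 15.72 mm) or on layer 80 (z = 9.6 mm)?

layer 80 (z = 9.6 mm)

Layer 131 (z = 15.72): the cube is present — its section is the full 22.5×7.5 rectangle (perimeter 60.00 mm); the cylinder at (-3.5, 12) does not reach this height (z outside [9.5, 15.5]); Combining (union): only the 22.5×7.5 cube is present, so the union is just that shape — boundary = 60.00 mm. So its perimeter = 60.00 mm. Layer 80 (z = 9.6): the cube is present — its section is the full 22.5×7.5 rectangle (perimeter 60.00 mm); the r=9 cylinder at (-3.5, 12) gives a regular 12-gon of circumradius 9 (constant along its height) (perimeter = 2·12·9.000·sin(180°/12) = 55.90 mm); Combining (union): the regions partially overlap (shared area 8.85 mm²), so the edge portions inside another operand are dropped and the merged outline is re-measured after clipping — boundary = 102.35 mm. So its perimeter = 102.35 mm. Layer 80 is larger (102.35 vs 60.00 mm).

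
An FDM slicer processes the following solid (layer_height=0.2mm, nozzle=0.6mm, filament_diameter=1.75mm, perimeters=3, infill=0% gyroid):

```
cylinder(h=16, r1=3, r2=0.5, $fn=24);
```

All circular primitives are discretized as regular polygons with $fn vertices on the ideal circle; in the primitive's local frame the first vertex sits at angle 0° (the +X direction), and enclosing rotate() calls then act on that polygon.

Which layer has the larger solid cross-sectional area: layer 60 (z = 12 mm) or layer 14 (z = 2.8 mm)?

Layer 60 (z = 12): the cone: at t=0.750 of its height the radius interpolates to r₁+(r₂−r₁)t = 1.125, giving a regular 24-gon of that circumradius (area = (24/2)·1.125²·sin(360°/24) = 3.93 mm²). So its area = 3.93 mm². Layer 14 (z = 2.8): the cone contributes a regular 24-gon of circumradius 2.562 (interpolated between r1=3 and r2=0.5 at t=0.175) (area = (24/2)·2.562²·sin(360°/24) = 20.39 mm²). So its area = 20.39 mm². Layer 14 is larger (20.39 vs 3.93 mm²).

layer 14 (z = 2.8 mm)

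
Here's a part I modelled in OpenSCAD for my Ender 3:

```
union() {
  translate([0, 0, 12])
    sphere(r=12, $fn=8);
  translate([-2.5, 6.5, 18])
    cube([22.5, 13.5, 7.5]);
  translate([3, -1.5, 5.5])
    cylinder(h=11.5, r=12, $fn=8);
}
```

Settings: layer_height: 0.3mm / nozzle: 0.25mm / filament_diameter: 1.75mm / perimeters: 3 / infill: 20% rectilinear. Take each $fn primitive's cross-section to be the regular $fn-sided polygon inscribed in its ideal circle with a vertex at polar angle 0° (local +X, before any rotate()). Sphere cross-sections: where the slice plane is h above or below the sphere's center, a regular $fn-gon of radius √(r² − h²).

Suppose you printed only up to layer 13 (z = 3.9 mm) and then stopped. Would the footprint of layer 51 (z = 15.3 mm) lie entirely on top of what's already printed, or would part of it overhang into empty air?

Compare the two slices. At z = 3.9: the r=12 sphere contributes a regular 8-gon of circumradius √(12²−8.1²) = 8.854 (area = (8/2)·8.854²·sin(360°/8) = 221.72 mm²); the cube at (-2.5, 6.5) is not intersected at this z (z outside [18, 25.5]); the cylinder at (3, -1.5) does not reach this height (z outside [5.5, 17]); Combining (union): only the r=12 sphere is present, so the union is just that shape — area = 221.72 mm². At z = 15.3: the sphere: section is a regular 8-gon, circumradius = √(r²−h²) = √(12²−3.3²) = 11.537 (area = (8/2)·11.537²·sin(360°/8) = 376.49 mm²); the cube at (-2.5, 6.5) is not intersected at this z (z outside [18, 25.5]); the r=12 cylinder at (3, -1.5) gives a regular 8-gon of circumradius 12 (constant along its height) (area = (8/2)·12.000²·sin(360°/8) = 407.29 mm²); Combining (union): the regions partially overlap — summed areas 783.79 mm² minus the doubly-counted overlap 316.40 mm² gives 467.38 mm² — area = 467.38 mm². Checking containment: at z = 15.3 the cross-section extends beyond the z = 3.9 cross-section by about 245.66 mm².

part overhangs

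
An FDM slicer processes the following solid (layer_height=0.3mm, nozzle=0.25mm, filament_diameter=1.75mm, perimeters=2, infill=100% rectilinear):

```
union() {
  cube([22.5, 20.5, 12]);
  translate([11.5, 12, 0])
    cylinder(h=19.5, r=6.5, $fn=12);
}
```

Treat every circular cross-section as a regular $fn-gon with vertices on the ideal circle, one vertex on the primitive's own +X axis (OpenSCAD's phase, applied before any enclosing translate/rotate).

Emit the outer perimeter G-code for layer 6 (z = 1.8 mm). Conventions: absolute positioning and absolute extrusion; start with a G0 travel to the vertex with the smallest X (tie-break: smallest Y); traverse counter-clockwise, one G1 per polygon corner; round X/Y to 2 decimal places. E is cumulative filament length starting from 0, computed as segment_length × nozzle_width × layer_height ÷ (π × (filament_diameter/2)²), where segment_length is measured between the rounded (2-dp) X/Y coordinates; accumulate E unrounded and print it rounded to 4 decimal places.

At z = 1.8 mm: the cube is present — its section is the full 22.5×20.5 rectangle; the r=6.5 cylinder at (11.5, 12) gives a regular 12-gon of circumradius 6.5 (constant along its height); Combining (union): the r=6.5 cylinder at (11.5, 12) lies entirely inside the 22.5×20.5 cube, so the union is just the 22.5×20.5 cube — 1 connected region. The outline is a single polygon with 4 vertices. Extrusion per mm of travel: 0.25 × 0.3 / (π × 0.875²) = 0.031181. Accumulating E over each segment gives final E = 2.6816.

G0 X0.00 Y0.00 Z1.80
G1 X22.50 Y0.00 E0.7016
G1 X22.50 Y20.50 E1.3408
G1 X0.00 Y20.50 E2.0424
G1 X0.00 Y0.00 E2.6816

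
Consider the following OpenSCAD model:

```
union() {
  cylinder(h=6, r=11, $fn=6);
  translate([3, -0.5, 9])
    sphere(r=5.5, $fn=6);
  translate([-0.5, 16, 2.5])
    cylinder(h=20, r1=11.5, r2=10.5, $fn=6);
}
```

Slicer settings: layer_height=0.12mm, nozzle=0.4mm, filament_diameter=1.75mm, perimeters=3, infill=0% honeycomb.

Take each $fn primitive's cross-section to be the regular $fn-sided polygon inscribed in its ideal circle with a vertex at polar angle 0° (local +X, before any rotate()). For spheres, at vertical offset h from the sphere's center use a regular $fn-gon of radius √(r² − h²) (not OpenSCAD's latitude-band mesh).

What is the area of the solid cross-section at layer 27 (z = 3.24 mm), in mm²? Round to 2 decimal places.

At z = 3.24 mm: the r=11 cylinder gives a regular 6-gon of circumradius 11 (constant along its height) (area = (6/2)·11.000²·sin(360°/6) = 314.37 mm²); the sphere at (3, -0.5) does not reach this height (|z−center|=5.760 > r=5.5); the cone at (-0.5, 16) (r1=11.5→r2=10.5) has section circumradius 11.463 here — a regular 6-gon (area = (6/2)·11.463²·sin(360°/6) = 341.39 mm²); Taking the union: the regions partially overlap — summed areas 655.76 mm² minus the doubly-counted overlap 41.97 mm² gives 613.79 mm² — area = 613.79 mm². Overall, the cross-section is a single solid region. Net area = 613.79 mm².

613.79 mm²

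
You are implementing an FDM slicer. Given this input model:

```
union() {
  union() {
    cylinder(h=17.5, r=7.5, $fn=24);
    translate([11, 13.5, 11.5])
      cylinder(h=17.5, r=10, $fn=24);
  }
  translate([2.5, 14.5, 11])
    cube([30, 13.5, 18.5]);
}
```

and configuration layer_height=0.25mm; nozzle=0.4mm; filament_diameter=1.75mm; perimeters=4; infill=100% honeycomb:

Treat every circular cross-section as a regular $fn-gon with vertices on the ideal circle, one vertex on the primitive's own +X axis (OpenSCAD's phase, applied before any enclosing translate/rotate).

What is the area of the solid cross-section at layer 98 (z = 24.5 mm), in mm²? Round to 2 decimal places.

At z = 24.5 mm: the cylinder does not reach this height (z outside [0, 17.5]); the cylinder at (11, 13.5): section is a regular 24-gon, circumradius r=10 (area = (24/2)·10.000²·sin(360°/24) = 310.58 mm²); Taking the union: only the r=10 cylinder at (11, 13.5) is present, so the union is just that shape — area = 310.58 mm²; the 30×13.5 cube at (2.5, 14.5) contributes its full rectangle (area 405.00 mm²); Taking the union: the regions partially overlap — summed areas 715.58 mm² minus the doubly-counted overlap 131.81 mm² gives 583.77 mm² — area = 583.77 mm². Overall, the cross-section is a single solid region. Net area = 583.77 mm².

583.77 mm²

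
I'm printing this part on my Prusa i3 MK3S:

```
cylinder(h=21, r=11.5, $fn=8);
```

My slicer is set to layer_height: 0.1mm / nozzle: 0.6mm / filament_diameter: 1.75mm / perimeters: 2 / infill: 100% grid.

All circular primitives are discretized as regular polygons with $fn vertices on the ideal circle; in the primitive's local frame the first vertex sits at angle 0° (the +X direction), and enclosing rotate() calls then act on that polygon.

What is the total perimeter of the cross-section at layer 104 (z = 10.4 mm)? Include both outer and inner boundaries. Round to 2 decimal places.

At z = 10.4 mm: the r=11.5 cylinder gives a regular 8-gon of circumradius 11.5 (constant along its height) (perimeter = 2·8·11.500·sin(180°/8) = 70.41 mm). Overall, the cross-section is a single solid region. Total boundary length (outer) = 70.41 mm.

70.41 mm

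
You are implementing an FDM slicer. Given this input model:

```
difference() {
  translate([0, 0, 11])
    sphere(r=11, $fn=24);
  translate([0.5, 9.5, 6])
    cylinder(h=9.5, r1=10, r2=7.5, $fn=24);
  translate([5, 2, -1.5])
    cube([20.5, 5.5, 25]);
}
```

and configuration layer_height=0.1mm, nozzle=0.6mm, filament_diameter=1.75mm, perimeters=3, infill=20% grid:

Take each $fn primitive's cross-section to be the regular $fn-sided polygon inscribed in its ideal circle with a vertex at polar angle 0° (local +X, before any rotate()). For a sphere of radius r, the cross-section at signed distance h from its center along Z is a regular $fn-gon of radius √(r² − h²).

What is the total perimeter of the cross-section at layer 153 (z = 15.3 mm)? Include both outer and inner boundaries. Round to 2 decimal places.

63.17 mm

At z = 15.3 mm: the r=11 sphere contributes a regular 24-gon of circumradius √(11²−4.3²) = 10.125 (perimeter = 2·24·10.125·sin(180°/24) = 63.43 mm); the cone at (0.5, 9.5) contributes a regular 24-gon of circumradius 7.553 (interpolated between r1=10 and r2=7.5 at t=0.979) (perimeter = 2·24·7.553·sin(180°/24) = 47.32 mm); the cube at (5, 2) is present — its section is the full 20.5×5.5 rectangle (perimeter 52.00 mm); Taking the first minus the rest: starting from the r=11 sphere, the cone at (0.5, 9.5) partially overlaps it — only the 82.15 mm² overlap (of its 177.16 mm²) is removed, clipping the outline; the 20.5×5.5 cube at (5, 2) partially overlaps it — only the 13.86 mm² overlap (of its 112.75 mm²) is removed, clipping the outline — boundary = 63.17 mm. Overall, the cross-section is a single solid region. Total boundary length (outer) = 63.17 mm.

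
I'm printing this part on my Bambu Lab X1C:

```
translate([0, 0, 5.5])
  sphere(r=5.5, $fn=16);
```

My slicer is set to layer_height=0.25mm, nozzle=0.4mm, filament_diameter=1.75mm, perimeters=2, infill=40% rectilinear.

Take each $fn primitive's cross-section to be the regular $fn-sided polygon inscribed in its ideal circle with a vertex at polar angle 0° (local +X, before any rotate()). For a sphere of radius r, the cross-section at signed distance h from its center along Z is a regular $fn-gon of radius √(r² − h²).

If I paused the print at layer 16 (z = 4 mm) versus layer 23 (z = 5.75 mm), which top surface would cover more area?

layer 23 (z = 5.75 mm)

Layer 16 (z = 4): the r=5.5 sphere slices to a regular 16-gon of circumradius 5.292 (√(r²−h²) with h=1.5 from center) (area = (16/2)·5.292²·sin(360°/16) = 85.72 mm²). So its area = 85.72 mm². Layer 23 (z = 5.75): the sphere: section is a regular 16-gon, circumradius = √(r²−h²) = √(5.5²−0.25²) = 5.494 (area = (16/2)·5.494²·sin(360°/16) = 92.42 mm²). So its area = 92.42 mm². Layer 23 is larger (92.42 vs 85.72 mm²).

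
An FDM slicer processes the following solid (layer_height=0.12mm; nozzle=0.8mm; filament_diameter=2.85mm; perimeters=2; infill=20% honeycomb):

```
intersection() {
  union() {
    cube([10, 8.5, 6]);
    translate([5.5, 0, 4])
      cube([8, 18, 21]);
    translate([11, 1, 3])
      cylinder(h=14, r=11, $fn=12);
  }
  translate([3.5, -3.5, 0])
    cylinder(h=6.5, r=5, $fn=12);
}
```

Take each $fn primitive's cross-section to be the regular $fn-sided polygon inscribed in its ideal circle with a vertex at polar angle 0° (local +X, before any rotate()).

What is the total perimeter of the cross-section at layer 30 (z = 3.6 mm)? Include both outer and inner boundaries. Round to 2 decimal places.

27.50 mm

At z = 3.6 mm: the cube (footprint 10×8.5) is included at this height (perimeter 37.00 mm); the cube at (5.5, 0) is absent (z outside [4, 25]); the cylinder at (11, 1): section is a regular 12-gon, circumradius r=11 (perimeter = 2·12·11.000·sin(180°/12) = 68.33 mm); Merging all regions: the regions partially overlap (shared area 75.87 mm²), so the edge portions inside another operand are dropped and the merged outline is re-measured after clipping — boundary = 71.01 mm; the r=5 cylinder at (3.5, -3.5) contributes a regular 12-gon of circumradius 5 (perimeter = 2·12·5.000·sin(180°/12) = 31.06 mm); Taking the intersection: the r=5 cylinder at (3.5, -3.5) partially overlaps that combined region; clipping to the common part keeps 53.11 mm² — boundary = 27.50 mm. Overall, the cross-section is a single solid region. Total boundary length (outer) = 27.50 mm.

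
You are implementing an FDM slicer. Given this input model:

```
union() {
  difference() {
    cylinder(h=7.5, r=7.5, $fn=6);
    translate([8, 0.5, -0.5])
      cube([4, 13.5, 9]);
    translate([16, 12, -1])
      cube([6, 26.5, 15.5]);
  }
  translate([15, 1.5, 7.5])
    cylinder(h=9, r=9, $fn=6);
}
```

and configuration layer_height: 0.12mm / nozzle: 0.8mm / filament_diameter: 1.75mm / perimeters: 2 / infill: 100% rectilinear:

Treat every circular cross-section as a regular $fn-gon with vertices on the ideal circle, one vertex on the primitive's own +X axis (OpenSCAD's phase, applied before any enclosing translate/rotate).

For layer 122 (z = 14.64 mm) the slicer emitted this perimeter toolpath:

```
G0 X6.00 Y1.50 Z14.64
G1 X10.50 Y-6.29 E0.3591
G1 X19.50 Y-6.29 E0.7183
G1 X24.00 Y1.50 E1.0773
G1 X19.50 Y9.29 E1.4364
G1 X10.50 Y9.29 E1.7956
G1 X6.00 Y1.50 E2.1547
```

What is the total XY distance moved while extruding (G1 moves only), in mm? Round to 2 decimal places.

Sum the Euclidean lengths of each G1 segment: total = 53.99 mm.

53.99 mm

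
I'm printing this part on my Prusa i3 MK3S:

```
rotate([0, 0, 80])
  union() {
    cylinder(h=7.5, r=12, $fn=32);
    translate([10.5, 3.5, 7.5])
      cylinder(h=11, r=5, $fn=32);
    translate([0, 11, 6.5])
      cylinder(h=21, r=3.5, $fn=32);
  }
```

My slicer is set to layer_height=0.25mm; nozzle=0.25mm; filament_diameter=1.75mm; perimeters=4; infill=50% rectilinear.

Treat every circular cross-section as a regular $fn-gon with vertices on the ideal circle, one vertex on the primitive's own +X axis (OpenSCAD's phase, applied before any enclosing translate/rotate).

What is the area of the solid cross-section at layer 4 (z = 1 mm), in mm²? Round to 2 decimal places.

At z = 1 mm: the r=12 cylinder contributes a regular 32-gon of circumradius 12 (area = (32/2)·12.000²·sin(360°/32) = 449.49 mm²); the cylinder at (10.5, 3.5) is absent (z outside [7.5, 18.5]); the cylinder at (0, 11) is not intersected at this z (z outside [6.5, 27.5]); Merging all regions: only the r=12 cylinder is present, so the union is just that shape — area = 449.49 mm²; (rotated 80° about Z; rotation is an isometry so areas/perimeters/island counts are preserved). Overall, the cross-section is a single solid region. Net area = 449.49 mm².

449.49 mm²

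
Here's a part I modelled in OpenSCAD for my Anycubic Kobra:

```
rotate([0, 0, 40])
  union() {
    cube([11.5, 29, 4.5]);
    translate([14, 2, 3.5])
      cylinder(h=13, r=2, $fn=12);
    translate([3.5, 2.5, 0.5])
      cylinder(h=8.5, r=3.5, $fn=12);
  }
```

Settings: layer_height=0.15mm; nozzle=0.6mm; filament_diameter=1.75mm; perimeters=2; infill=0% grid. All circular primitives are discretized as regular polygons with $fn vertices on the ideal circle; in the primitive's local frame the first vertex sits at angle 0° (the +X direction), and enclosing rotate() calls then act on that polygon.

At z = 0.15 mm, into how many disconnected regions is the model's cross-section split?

1

At z = 0.15 mm: the 11.5×29 cube contributes its full rectangle; the cylinder at (14, 2) is absent (z outside [3.5, 16.5]); the cylinder at (3.5, 2.5) is not intersected at this z (z outside [0.5, 9]); Combining (union): only the 11.5×29 cube is present, so the union is just that shape — 1 connected region; (whole slice rotated 40° about Z — lengths, areas and connectivity unchanged). The result has 1 disconnected region.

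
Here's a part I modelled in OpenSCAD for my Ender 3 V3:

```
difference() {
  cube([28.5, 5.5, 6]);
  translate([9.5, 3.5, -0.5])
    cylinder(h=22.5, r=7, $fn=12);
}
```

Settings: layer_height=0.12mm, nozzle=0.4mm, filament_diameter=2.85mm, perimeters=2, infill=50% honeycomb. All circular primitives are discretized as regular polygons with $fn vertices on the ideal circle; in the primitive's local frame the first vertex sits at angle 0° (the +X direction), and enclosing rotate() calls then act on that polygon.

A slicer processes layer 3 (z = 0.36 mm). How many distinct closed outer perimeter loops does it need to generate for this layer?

2

At z = 0.36 mm: the 28.5×5.5 cube contributes its full rectangle; the cylinder at (9.5, 3.5): section is a regular 12-gon, circumradius r=7; Taking the first minus the rest: starting from the 28.5×5.5 cube, the r=7 cylinder at (9.5, 3.5) partially overlaps it — only the 72.65 mm² overlap (of its 147.00 mm²) is removed, clipping the outline — 2 connected regions. The result has 2 disconnected regions.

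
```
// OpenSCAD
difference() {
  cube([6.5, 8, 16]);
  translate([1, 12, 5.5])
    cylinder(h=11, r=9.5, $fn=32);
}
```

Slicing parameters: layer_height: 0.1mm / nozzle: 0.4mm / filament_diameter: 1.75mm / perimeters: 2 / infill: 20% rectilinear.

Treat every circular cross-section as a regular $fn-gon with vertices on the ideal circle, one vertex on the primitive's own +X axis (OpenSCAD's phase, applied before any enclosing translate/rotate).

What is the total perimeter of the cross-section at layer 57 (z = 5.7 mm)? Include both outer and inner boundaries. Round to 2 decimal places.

At z = 5.7 mm: the cube is present — its section is the full 6.5×8 rectangle (perimeter 29.00 mm); the cylinder at (1, 12): section is a regular 32-gon, circumradius r=9.5 (perimeter = 2·32·9.500·sin(180°/32) = 59.59 mm); After the difference (first − rest): starting from the 6.5×8 cube, the r=9.5 cylinder at (1, 12) partially overlaps it — only the 32.44 mm² overlap (of its 281.71 mm²) is removed, clipping the outline — boundary = 20.26 mm. Overall, the cross-section is a single solid region. Total boundary length (outer) = 20.26 mm.

20.26 mm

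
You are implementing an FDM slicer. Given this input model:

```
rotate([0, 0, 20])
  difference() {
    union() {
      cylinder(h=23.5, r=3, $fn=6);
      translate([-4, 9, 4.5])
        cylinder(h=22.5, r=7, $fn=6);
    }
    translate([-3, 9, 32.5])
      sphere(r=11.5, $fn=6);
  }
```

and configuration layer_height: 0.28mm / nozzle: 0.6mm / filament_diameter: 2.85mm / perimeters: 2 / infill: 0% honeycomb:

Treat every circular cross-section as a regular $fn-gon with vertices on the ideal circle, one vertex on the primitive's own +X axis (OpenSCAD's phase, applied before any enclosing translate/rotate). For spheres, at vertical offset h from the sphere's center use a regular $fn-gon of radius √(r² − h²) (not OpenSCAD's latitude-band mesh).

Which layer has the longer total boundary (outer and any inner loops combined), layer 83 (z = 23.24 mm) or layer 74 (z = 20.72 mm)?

Layer 83 (z = 23.24): the r=3 cylinder contributes a regular 6-gon of circumradius 3 (perimeter = 2·6·3.000·sin(180°/6) = 18.00 mm); the r=7 cylinder at (-4, 9) gives a regular 6-gon of circumradius 7 (constant along its height) (perimeter = 2·6·7.000·sin(180°/6) = 42.00 mm); Taking the union: the 2 present regions are separate (no shared area or edge), so areas and boundary lengths simply add and each stays a separate island — boundary = 60.00 mm; the r=11.5 sphere at (-3, 9) slices to a regular 6-gon of circumradius 6.819 (√(r²−h²) with h=9.26 from center) (perimeter = 2·6·6.819·sin(180°/6) = 40.92 mm); Subtracting the remaining from the first: starting from the result so far, the r=11.5 sphere at (-3, 9) partially overlaps it — only the 111.14 mm² overlap (of its 120.82 mm²) is removed, clipping the outline — boundary = 72.00 mm; (whole slice rotated 20° about Z — lengths, areas and connectivity unchanged). So its perimeter = 72.00 mm. Layer 74 (z = 20.72): the r=3 cylinder gives a regular 6-gon of circumradius 3 (constant along its height) (perimeter = 2·6·3.000·sin(180°/6) = 18.00 mm); the r=7 cylinder at (-4, 9) contributes a regular 6-gon of circumradius 7 (perimeter = 2·6·7.000·sin(180°/6) = 42.00 mm); Merging all regions: the 2 present regions are separate (no shared area or edge), so areas and boundary lengths simply add and each stays a separate island — boundary = 60.00 mm; the sphere at (-3, 9) is absent (|z−center|=11.780 > r=11.5); Subtracting the remaining from the first: none of the subtracted shapes is present at this height, so the result so far is unchanged — boundary = 60.00 mm; (whole slice rotated 20° about Z — lengths, areas and connectivity unchanged). So its perimeter = 60.00 mm. Layer 83 is larger (72.00 vs 60.00 mm).

layer 83 (z = 23.24 mm)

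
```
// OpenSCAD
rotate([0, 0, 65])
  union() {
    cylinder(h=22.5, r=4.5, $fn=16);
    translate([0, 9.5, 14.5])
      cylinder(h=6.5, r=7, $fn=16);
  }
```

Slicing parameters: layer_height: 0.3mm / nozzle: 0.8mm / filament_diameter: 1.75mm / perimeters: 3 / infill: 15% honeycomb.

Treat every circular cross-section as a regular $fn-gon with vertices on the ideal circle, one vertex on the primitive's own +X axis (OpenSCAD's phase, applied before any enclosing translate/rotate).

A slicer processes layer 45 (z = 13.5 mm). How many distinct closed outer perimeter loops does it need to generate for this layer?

1

At z = 13.5 mm: the r=4.5 cylinder contributes a regular 16-gon of circumradius 4.5; the cylinder at (0, 9.5) is absent (z outside [14.5, 21]); Combining (union): only the r=4.5 cylinder is present, so the union is just that shape — 1 connected region; (rotated 65° about Z; rotation is an isometry so areas/perimeters/island counts are preserved). The result has 1 disconnected region.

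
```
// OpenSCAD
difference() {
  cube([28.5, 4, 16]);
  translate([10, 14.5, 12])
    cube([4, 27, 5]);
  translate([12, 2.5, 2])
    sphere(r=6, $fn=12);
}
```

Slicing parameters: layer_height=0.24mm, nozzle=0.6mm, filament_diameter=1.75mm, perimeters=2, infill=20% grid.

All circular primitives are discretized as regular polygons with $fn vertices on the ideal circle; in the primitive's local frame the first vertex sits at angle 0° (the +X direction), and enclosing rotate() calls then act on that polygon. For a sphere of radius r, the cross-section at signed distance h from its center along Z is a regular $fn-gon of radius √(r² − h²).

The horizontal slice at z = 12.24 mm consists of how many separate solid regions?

At z = 12.24 mm: the cube (footprint 28.5×4) is included at this height; the cube at (10, 14.5) is present — its section is the full 4×27 rectangle; the sphere at (12, 2.5) is not intersected at this z (|z−center|=10.240 > r=6); Subtracting the remaining from the first: starting from the 28.5×4 cube, the 4×27 cube at (10, 14.5) misses the remaining region (no effect) — 1 connected region. The result has 1 disconnected region.

1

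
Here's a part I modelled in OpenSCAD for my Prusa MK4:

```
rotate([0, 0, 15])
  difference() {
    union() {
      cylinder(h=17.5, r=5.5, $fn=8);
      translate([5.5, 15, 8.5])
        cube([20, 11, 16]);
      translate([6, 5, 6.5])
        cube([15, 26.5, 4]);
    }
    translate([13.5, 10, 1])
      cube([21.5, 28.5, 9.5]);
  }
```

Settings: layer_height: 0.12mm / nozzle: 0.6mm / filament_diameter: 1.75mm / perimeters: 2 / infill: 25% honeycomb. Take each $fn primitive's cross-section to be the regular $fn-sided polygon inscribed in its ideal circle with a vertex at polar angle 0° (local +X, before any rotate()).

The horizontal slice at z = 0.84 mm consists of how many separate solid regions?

At z = 0.84 mm: the cylinder: section is a regular 8-gon, circumradius r=5.5; the cube at (5.5, 15) is not intersected at this z (z outside [8.5, 24.5]); the cube at (6, 5) is absent (z outside [6.5, 10.5]); Combining (union): only the r=5.5 cylinder is present, so the union is just that shape — 1 connected region; the cube at (13.5, 10) is absent (z outside [1, 10.5]); Taking the first minus the rest: none of the subtracted shapes is present at this height, so the result so far is unchanged — 1 connected region; (rotated 15° about Z; rotation is an isometry so areas/perimeters/island counts are preserved). The result has 1 disconnected region.

1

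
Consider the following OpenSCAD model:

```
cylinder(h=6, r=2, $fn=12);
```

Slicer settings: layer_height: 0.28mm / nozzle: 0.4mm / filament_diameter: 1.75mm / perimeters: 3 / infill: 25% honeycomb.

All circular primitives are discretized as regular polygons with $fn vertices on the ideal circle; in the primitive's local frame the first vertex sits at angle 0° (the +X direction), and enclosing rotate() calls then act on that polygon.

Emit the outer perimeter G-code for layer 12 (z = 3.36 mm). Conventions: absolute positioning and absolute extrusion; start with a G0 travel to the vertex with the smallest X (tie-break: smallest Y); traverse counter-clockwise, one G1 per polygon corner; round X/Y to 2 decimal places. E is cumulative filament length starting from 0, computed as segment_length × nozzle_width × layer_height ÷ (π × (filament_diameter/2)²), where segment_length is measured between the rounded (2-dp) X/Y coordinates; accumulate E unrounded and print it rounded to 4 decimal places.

At z = 3.36 mm: the cylinder: section is a regular 12-gon, circumradius r=2. The outline is a single polygon with 12 vertices. Extrusion per mm of travel: 0.4 × 0.28 / (π × 0.875²) = 0.046564. Accumulating E over each segment gives final E = 0.5781.

G0 X-2.00 Y0.00 Z3.36
G1 X-1.73 Y-1.00 E0.0482
G1 X-1.00 Y-1.73 E0.0963
G1 X0.00 Y-2.00 E0.1445
G1 X1.00 Y-1.73 E0.1928
G1 X1.73 Y-1.00 E0.2408
G1 X2.00 Y0.00 E0.2891
G1 X1.73 Y1.00 E0.3373
G1 X1.00 Y1.73 E0.3854
G1 X0.00 Y2.00 E0.4336
G1 X-1.00 Y1.73 E0.4818
G1 X-1.73 Y1.00 E0.5299
G1 X-2.00 Y0.00 E0.5781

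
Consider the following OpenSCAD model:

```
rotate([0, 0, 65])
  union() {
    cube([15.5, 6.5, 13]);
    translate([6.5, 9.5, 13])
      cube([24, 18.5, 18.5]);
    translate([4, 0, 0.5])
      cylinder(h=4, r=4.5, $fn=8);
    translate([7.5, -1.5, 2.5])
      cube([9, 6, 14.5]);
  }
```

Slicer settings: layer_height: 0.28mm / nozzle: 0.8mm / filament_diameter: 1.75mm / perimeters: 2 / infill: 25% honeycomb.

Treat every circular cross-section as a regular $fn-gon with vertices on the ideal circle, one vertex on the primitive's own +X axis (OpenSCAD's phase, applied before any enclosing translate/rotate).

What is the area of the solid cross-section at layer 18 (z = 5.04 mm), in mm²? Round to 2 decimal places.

118.75 mm²

At z = 5.04 mm: the 15.5×6.5 cube contributes its full rectangle (area 100.75 mm²); the cube at (6.5, 9.5) does not reach this height (z outside [13, 31.5]); the cylinder at (4, 0) is not intersected at this z (z outside [0.5, 4.5]); the cube at (7.5, -1.5) is present — its section is the full 9×6 rectangle (area 54.00 mm²); Taking the union: the regions partially overlap — summed areas 154.75 mm² minus the doubly-counted overlap 36.00 mm² gives 118.75 mm² — area = 118.75 mm²; (rotated 65° about Z; rotation is an isometry so areas/perimeters/island counts are preserved). Overall, the cross-section is a single solid region. Net area = 118.75 mm².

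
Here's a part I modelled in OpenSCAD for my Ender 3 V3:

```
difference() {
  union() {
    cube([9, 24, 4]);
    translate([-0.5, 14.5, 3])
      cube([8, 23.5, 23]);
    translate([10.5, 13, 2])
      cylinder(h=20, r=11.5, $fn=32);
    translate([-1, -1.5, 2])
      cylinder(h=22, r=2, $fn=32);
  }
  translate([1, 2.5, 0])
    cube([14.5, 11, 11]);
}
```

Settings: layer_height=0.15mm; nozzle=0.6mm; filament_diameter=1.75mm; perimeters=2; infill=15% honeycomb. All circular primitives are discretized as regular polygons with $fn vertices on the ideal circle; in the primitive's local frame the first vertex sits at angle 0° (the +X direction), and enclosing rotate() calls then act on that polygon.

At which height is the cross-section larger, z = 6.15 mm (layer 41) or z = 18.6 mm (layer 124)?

layer 124 (z = 18.6 mm)

Layer 41 (z = 6.15): the cube is not intersected at this z (z outside [0, 4]); the cube at (-0.5, 14.5) is present — its section is the full 8×23.5 rectangle (area 188.00 mm²); the cylinder at (10.5, 13): section is a regular 32-gon, circumradius r=11.5 (area = (32/2)·11.500²·sin(360°/32) = 412.81 mm²); the cylinder at (-1, -1.5): section is a regular 32-gon, circumradius r=2 (area = (32/2)·2.000²·sin(360°/32) = 12.49 mm²); Combining (union): the regions partially overlap — summed areas 613.30 mm² minus the doubly-counted overlap 56.20 mm² gives 557.09 mm² — area = 557.09 mm²; the 14.5×11 cube at (1, 2.5) contributes its full rectangle (area 159.50 mm²); Subtracting the remaining from the first: starting from that combined region (557.09 mm²), the 14.5×11 cube at (1, 2.5) partially overlaps it — only the 151.38 mm² overlap (of its 159.50 mm²) is removed, clipping the outline — area = 405.72 mm². So its area = 405.72 mm². Layer 124 (z = 18.6): the cube is not intersected at this z (z outside [0, 4]); the 8×23.5 cube at (-0.5, 14.5) contributes its full rectangle (area 188.00 mm²); the r=11.5 cylinder at (10.5, 13) gives a regular 32-gon of circumradius 11.5 (constant along its height) (area = (32/2)·11.500²·sin(360°/32) = 412.81 mm²); the r=2 cylinder at (-1, -1.5) contributes a regular 32-gon of circumradius 2 (area = (32/2)·2.000²·sin(360°/32) = 12.49 mm²); Combining (union): the regions partially overlap — summed areas 613.30 mm² minus the doubly-counted overlap 56.20 mm² gives 557.09 mm² — area = 557.09 mm²; the cube at (1, 2.5) is not intersected at this z (z outside [0, 11]); Taking the first minus the rest: none of the subtracted shapes is present at this height, so the result so far is unchanged — area = 557.09 mm². So its area = 557.09 mm². Layer 124 is larger (557.09 vs 405.72 mm²).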